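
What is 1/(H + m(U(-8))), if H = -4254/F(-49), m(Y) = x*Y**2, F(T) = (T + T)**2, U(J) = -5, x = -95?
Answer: -4802/11406877 ≈ -0.00042097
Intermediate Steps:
F(T) = 4*T**2 (F(T) = (2*T)**2 = 4*T**2)
m(Y) = -95*Y**2
H = -2127/4802 (H = -4254/(4*(-49)**2) = -4254/(4*2401) = -4254/9604 = -4254*1/9604 = -2127/4802 ≈ -0.44294)
1/(H + m(U(-8))) = 1/(-2127/4802 - 95*(-5)**2) = 1/(-2127/4802 - 95*25) = 1/(-2127/4802 - 2375) = 1/(-11406877/4802) = -4802/11406877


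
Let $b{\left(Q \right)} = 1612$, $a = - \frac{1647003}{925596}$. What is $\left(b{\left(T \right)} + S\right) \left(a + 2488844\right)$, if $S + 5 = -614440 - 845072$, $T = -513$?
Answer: $- \frac{1119506979044745335}{308532} \approx -3.6285 \cdot 10^{12}$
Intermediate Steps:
$a = - \frac{549001}{308532}$ ($a = \left(-1647003\right) \frac{1}{925596} = - \frac{549001}{308532} \approx -1.7794$)
$S = -1459517$ ($S = -5 - 1459512 = -1459517$)
$\left(b{\left(T \right)} + S\right) \left(a + 2488844\right) = \left(1612 - 1459517\right) \left(- \frac{549001}{308532} + 2488844\right) = \left(-1457905\right) \frac{767887468007}{308532} = - \frac{1119506979044745335}{308532}$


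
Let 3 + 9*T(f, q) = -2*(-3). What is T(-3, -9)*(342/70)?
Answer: 57/35 ≈ 1.6286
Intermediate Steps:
T(f, q) = ⅓ (T(f, q) = -⅓ + (-2*(-3))/9 = -⅓ + (⅑)*6 = -⅓ + ⅔ = ⅓)
T(-3, -9)*(342/70) = (342/70)/3 = (342*(1/70))/3 = (⅓)*(171/35) = 57/35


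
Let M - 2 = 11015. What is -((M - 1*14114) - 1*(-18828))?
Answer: -15731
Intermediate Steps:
M = 11017 (M = 2 + 11015 = 11017)
-((M - 1*14114) - 1*(-18828)) = -((11017 - 1*14114) - 1*(-18828)) = -((11017 - 14114) + 18828) = -(-3097 + 18828) = -1*15731 = -15731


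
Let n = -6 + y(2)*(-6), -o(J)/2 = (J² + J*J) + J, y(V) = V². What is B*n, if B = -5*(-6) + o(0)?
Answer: -900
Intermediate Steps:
o(J) = -4*J² - 2*J (o(J) = -2*((J² + J*J) + J) = -2*((J² + J²) + J) = -2*(2*J² + J) = -2*(J + 2*J²) = -4*J² - 2*J)
n = -30 (n = -6 + 2²*(-6) = -6 + 4*(-6) = -6 - 24 = -30)
B = 30 (B = -5*(-6) - 2*0*(1 + 2*0) = 30 - 2*0*(1 + 0) = 30 - 2*0*1 = 30 + 0 = 30)
B*n = 30*(-30) = -900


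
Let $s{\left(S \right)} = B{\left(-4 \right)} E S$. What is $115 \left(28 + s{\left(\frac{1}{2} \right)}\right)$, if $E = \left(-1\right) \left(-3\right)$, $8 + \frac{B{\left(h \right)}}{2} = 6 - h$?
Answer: $3910$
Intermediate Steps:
$B{\left(h \right)} = -4 - 2 h$ ($B{\left(h \right)} = -16 + 2 \left(6 - h\right) = -16 - \left(-12 + 2 h\right) = -4 - 2 h$)
$E = 3$
$s{\left(S \right)} = 12 S$ ($s{\left(S \right)} = \left(-4 - -8\right) 3 S = \left(-4 + 8\right) 3 S = 4 \cdot 3 S = 12 S$)
$115 \left(28 + s{\left(\frac{1}{2} \right)}\right) = 115 \left(28 + \frac{12}{2}\right) = 115 \left(28 + 12 \cdot \frac{1}{2}\right) = 115 \left(28 + 6\right) = 115 \cdot 34 = 3910$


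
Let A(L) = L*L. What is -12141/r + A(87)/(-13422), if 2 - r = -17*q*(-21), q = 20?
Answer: 9077415/7983853 ≈ 1.1370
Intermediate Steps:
A(L) = L**2
r = -7138 (r = 2 - (-17*20)*(-21) = 2 - (-340)*(-21) = 2 - 1*7140 = 2 - 7140 = -7138)
-12141/r + A(87)/(-13422) = -12141/(-7138) + 87**2/(-13422) = -12141*(-1/7138) + 7569*(-1/13422) = 12141/7138 - 2523/4474 = 9077415/7983853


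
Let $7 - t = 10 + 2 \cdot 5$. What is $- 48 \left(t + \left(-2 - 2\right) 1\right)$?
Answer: $816$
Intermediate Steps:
$t = -13$ ($t = 7 - \left(10 + 2 \cdot 5\right) = 7 - \left(10 + 10\right) = 7 - 20 = -13$)
$- 48 \left(t + \left(-2 - 2\right) 1\right) = - 48 \left(-13 + \left(-2 - 2\right) 1\right) = - 48 \left(-13 - 4\right) = \left(-48\right) \left(-17\right) = 816$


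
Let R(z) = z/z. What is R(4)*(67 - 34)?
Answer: 33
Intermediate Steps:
R(z) = 1
R(4)*(67 - 34) = 1*(67 - 34) = 1*33 = 33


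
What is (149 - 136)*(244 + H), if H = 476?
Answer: 9360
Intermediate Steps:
(149 - 136)*(244 + H) = (149 - 136)*(244 + 476) = 13*720 = 9360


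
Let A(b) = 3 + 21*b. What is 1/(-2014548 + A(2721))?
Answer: -1/1957404 ≈ -5.1088e-7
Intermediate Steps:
1/(-2014548 + A(2721)) = 1/(-2014548 + (3 + 21*2721)) = 1/(-2014548 + (3 + 57141)) = 1/(-2014548 + 57144) = 1/(-1957404) = -1/1957404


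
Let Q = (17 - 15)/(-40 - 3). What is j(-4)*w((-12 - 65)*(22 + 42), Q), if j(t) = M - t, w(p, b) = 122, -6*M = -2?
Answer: 1586/3 ≈ 528.67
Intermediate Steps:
M = 1/3 (M = -1/6*(-2) = 1/3 ≈ 0.33333)
Q = -2/43 (Q = 2/(-43) = 2*(-1/43) = -2/43 ≈ -0.046512)
j(t) = 1/3 - t
j(-4)*w((-12 - 65)*(22 + 42), Q) = (1/3 - 1*(-4))*122 = (1/3 + 4)*122 = (13/3)*122 = 1586/3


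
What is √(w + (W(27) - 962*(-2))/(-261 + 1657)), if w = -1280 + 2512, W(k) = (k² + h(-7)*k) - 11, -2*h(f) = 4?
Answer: √150284635/349 ≈ 35.126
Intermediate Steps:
h(f) = -2 (h(f) = -½*4 = -2)
W(k) = -11 + k² - 2*k (W(k) = (k² - 2*k) - 11 = -11 + k² - 2*k)
w = 1232
√(w + (W(27) - 962*(-2))/(-261 + 1657)) = √(1232 + ((-11 + 27² - 2*27) - 962*(-2))/(-261 + 1657)) = √(1232 + ((-11 + 729 - 54) + 1924)/1396) = √(1232 + (664 + 1924)*(1/1396)) = √(1232 + 2588*(1/1396)) = √(1232 + 647/349) = √(430615/349) = √150284635/349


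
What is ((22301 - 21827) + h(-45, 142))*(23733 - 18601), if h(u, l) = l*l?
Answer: 105914216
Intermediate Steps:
h(u, l) = l²
((22301 - 21827) + h(-45, 142))*(23733 - 18601) = ((22301 - 21827) + 142²)*(23733 - 18601) = (474 + 20164)*5132 = 20638*5132 = 105914216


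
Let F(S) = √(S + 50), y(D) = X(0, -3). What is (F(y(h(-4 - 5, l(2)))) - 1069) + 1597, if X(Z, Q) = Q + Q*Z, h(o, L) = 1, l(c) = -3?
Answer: 528 + √47 ≈ 534.86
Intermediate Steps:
y(D) = -3 (y(D) = -3*(1 + 0) = -3*1 = -3)
F(S) = √(50 + S)
(F(y(h(-4 - 5, l(2)))) - 1069) + 1597 = (√(50 - 3) - 1069) + 1597 = (√47 - 1069) + 1597 = (-1069 + √47) + 1597 = 528 + √47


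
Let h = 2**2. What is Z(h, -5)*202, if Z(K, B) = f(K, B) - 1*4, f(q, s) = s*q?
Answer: -4848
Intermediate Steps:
f(q, s) = q*s
h = 4
Z(K, B) = -4 + B*K (Z(K, B) = K*B - 1*4 = B*K - 4 = -4 + B*K)
Z(h, -5)*202 = (-4 - 5*4)*202 = (-4 - 20)*202 = -24*202 = -4848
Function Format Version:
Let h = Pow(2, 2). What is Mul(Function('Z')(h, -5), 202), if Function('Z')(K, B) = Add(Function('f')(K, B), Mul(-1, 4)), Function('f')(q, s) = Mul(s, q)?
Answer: -4848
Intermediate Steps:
Function('f')(q, s) = Mul(q, s)
h = 4
Function('Z')(K, B) = Add(-4, Mul(B, K)) (Function('Z')(K, B) = Add(Mul(K, B), Mul(-1, 4)) = Add(Mul(B, K), -4) = Add(-4, Mul(B, K)))
Mul(Function('Z')(h, -5), 202) = Mul(Add(-4, Mul(-5, 4)), 202) = Mul(Add(-4, -20), 202) = Mul(-24, 202) = -4848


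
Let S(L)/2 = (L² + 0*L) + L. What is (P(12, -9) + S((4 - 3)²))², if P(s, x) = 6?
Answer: 100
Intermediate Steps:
S(L) = 2*L + 2*L² (S(L) = 2*((L² + 0*L) + L) = 2*((L² + 0) + L) = 2*(L² + L) = 2*(L + L²) = 2*L + 2*L²)
(P(12, -9) + S((4 - 3)²))² = (6 + 2*(4 - 3)²*(1 + (4 - 3)²))² = (6 + 2*1²*(1 + 1²))² = (6 + 2*1*(1 + 1))² = (6 + 2*1*2)² = (6 + 4)² = 10² = 100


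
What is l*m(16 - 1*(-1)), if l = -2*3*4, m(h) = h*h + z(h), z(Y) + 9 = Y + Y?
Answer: -7536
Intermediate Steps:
z(Y) = -9 + 2*Y (z(Y) = -9 + (Y + Y) = -9 + 2*Y)
m(h) = -9 + h**2 + 2*h (m(h) = h*h + (-9 + 2*h) = h**2 + (-9 + 2*h) = -9 + h**2 + 2*h)
l = -24 (l = -6*4 = -24)
l*m(16 - 1*(-1)) = -24*(-9 + (16 - 1*(-1))**2 + 2*(16 - 1*(-1))) = -24*(-9 + (16 + 1)**2 + 2*(16 + 1)) = -24*(-9 + 17**2 + 2*17) = -24*(-9 + 289 + 34) = -24*314 = -7536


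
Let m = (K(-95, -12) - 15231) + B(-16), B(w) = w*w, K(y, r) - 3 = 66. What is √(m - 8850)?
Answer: 2*I*√5939 ≈ 154.13*I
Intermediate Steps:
K(y, r) = 69 (K(y, r) = 3 + 66 = 69)
B(w) = w²
m = -14906 (m = (69 - 15231) + (-16)² = -15162 + 256 = -14906)
√(m - 8850) = √(-14906 - 8850) = √(-23756) = 2*I*√5939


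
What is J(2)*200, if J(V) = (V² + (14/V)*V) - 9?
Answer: 1800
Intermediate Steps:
J(V) = 5 + V² (J(V) = (V² + 14) - 9 = (14 + V²) - 9 = 5 + V²)
J(2)*200 = (5 + 2²)*200 = (5 + 4)*200 = 9*200 = 1800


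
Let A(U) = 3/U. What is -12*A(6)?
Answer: -6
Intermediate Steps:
-12*A(6) = -36/6 = -12*½ = -6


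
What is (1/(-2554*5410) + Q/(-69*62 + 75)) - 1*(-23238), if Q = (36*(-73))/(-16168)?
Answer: 303040098691841823/13040713451980 ≈ 23238.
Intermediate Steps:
Q = 657/4042 (Q = -2628*(-1/16168) = 657/4042 ≈ 0.16254)
(1/(-2554*5410) + Q/(-69*62 + 75)) - 1*(-23238) = (1/(-2554*5410) + 657/(4042*(-69*62 + 75))) - 1*(-23238) = (-1/2554*1/5410 + 657/(4042*(-4278 + 75))) + 23238 = (-1/13817140 + (657/4042)/(-4203)) + 23238 = (-1/13817140 + (657/4042)*(-1/4203)) + 23238 = (-1/13817140 - 73/1887614) + 23238 = -505269417/13040713451980 + 23238 = 303040098691841823/13040713451980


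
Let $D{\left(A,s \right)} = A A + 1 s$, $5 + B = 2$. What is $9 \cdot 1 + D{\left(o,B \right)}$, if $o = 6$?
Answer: $42$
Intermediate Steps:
$B = -3$ ($B = -5 + 2 = -3$)
$D{\left(A,s \right)} = s + A^{2}$ ($D{\left(A,s \right)} = A^{2} + s = s + A^{2}$)
$9 \cdot 1 + D{\left(o,B \right)} = 9 \cdot 1 - \left(3 - 6^{2}\right) = 9 + \left(-3 + 36\right) = 9 + 33 = 42$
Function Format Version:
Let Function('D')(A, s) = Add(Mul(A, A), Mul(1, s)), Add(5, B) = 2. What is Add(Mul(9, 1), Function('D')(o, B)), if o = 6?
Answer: 42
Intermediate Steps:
B = -3 (B = Add(-5, 2) = -3)
Function('D')(A, s) = Add(s, Pow(A, 2)) (Function('D')(A, s) = Add(Pow(A, 2), s) = Add(s, Pow(A, 2)))
Add(Mul(9, 1), Function('D')(o, B)) = Add(Mul(9, 1), Add(-3, Pow(6, 2))) = Add(9, Add(-3, 36)) = Add(9, 33) = 42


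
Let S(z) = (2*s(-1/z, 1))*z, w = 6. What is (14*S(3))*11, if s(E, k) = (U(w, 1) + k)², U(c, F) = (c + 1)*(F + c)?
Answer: 2310000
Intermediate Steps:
U(c, F) = (1 + c)*(F + c)
s(E, k) = (49 + k)² (s(E, k) = ((1 + 6 + 6² + 1*6) + k)² = ((1 + 6 + 36 + 6) + k)² = (49 + k)²)
S(z) = 5000*z (S(z) = (2*(49 + 1)²)*z = (2*50²)*z = (2*2500)*z = 5000*z)
(14*S(3))*11 = (14*(5000*3))*11 = (14*15000)*11 = 210000*11 = 2310000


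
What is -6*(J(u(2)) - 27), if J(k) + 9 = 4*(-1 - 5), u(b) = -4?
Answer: 360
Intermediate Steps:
J(k) = -33 (J(k) = -9 + 4*(-1 - 5) = -9 + 4*(-6) = -9 - 24 = -33)
-6*(J(u(2)) - 27) = -6*(-33 - 27) = -6*(-60) = 360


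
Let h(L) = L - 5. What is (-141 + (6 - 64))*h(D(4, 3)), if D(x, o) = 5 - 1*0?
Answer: 0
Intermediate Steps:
D(x, o) = 5 (D(x, o) = 5 + 0 = 5)
h(L) = -5 + L
(-141 + (6 - 64))*h(D(4, 3)) = (-141 + (6 - 64))*(-5 + 5) = (-141 - 58)*0 = -199*0 = 0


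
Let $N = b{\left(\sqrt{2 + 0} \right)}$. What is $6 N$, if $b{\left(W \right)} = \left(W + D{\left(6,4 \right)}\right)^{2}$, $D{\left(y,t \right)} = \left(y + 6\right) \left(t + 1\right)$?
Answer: $21612 + 720 \sqrt{2} \approx 22630.0$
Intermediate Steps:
$D{\left(y,t \right)} = \left(1 + t\right) \left(6 + y\right)$ ($D{\left(y,t \right)} = \left(6 + y\right) \left(1 + t\right) = \left(1 + t\right) \left(6 + y\right)$)
$b{\left(W \right)} = \left(60 + W\right)^{2}$ ($b{\left(W \right)} = \left(W + \left(6 + 6 + 6 \cdot 4 + 4 \cdot 6\right)\right)^{2} = \left(W + \left(6 + 6 + 24 + 24\right)\right)^{2} = \left(W + 60\right)^{2} = \left(60 + W\right)^{2}$)
$N = \left(60 + \sqrt{2}\right)^{2}$ ($N = \left(60 + \sqrt{2 + 0}\right)^{2} = \left(60 + \sqrt{2}\right)^{2} \approx 3771.7$)
$6 N = 6 \left(60 + \sqrt{2}\right)^{2}$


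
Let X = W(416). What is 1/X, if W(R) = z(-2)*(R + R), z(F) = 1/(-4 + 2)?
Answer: -1/416 ≈ -0.0024038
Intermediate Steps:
z(F) = -½ (z(F) = 1/(-2) = -½)
W(R) = -R (W(R) = -(R + R)/2 = -R)
X = -416 (X = -1*416 = -416)
1/X = 1/(-416) = -1/416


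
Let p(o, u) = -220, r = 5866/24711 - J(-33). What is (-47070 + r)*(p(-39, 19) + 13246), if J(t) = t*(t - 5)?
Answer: -5184905938316/8237 ≈ -6.2947e+8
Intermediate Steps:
J(t) = t*(-5 + t)
r = -30981728/24711 (r = 5866/24711 - (-33)*(-5 - 33) = 5866*(1/24711) - (-33)*(-38) = 5866/24711 - 1*1254 = 5866/24711 - 1254 = -30981728/24711 ≈ -1253.8)
(-47070 + r)*(p(-39, 19) + 13246) = (-47070 - 30981728/24711)*(-220 + 13246) = -1194128498/24711*13026 = -5184905938316/8237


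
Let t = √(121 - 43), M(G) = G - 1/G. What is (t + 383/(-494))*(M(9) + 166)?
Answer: -301421/2223 + 1574*√78/9 ≈ 1409.0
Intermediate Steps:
t = √78 ≈ 8.8318
(t + 383/(-494))*(M(9) + 166) = (√78 + 383/(-494))*((9 - 1/9) + 166) = (√78 + 383*(-1/494))*((9 - 1*⅑) + 166) = (√78 - 383/494)*((9 - ⅑) + 166) = (-383/494 + √78)*(80/9 + 166) = (-383/494 + √78)*(1574/9) = -301421/2223 + 1574*√78/9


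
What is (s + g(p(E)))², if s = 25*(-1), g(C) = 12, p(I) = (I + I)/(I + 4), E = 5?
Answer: 169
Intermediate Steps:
p(I) = 2*I/(4 + I) (p(I) = (2*I)/(4 + I) = 2*I/(4 + I))
s = -25
(s + g(p(E)))² = (-25 + 12)² = (-13)² = 169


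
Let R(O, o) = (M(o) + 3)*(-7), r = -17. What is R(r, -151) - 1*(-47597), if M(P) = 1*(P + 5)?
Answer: 48598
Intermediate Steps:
M(P) = 5 + P (M(P) = 1*(5 + P) = 5 + P)
R(O, o) = -56 - 7*o (R(O, o) = ((5 + o) + 3)*(-7) = (8 + o)*(-7) = -56 - 7*o)
R(r, -151) - 1*(-47597) = (-56 - 7*(-151)) - 1*(-47597) = (-56 + 1057) + 47597 = 1001 + 47597 = 48598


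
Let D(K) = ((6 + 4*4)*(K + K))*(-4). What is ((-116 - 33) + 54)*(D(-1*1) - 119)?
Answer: -5415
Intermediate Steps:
D(K) = -176*K (D(K) = ((6 + 16)*(2*K))*(-4) = (22*(2*K))*(-4) = (44*K)*(-4) = -176*K)
((-116 - 33) + 54)*(D(-1*1) - 119) = ((-116 - 33) + 54)*(-(-176) - 119) = (-149 + 54)*(-176*(-1) - 119) = -95*(176 - 119) = -95*57 = -5415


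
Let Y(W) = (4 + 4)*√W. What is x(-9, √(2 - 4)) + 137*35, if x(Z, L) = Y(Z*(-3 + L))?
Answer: 4795 + 24*√(3 - I*√2) ≈ 4837.6 - 9.5492*I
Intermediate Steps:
Y(W) = 8*√W
x(Z, L) = 8*√(Z*(-3 + L))
x(-9, √(2 - 4)) + 137*35 = 8*√(-9*(-3 + √(2 - 4))) + 137*35 = 8*√(-9*(-3 + √(-2))) + 4795 = 8*√(-9*(-3 + I*√2)) + 4795 = 8*√(27 - 9*I*√2) + 4795 = 4795 + 8*√(27 - 9*I*√2)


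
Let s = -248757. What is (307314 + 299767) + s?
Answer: 358324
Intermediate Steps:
(307314 + 299767) + s = (307314 + 299767) - 248757 = 607081 - 248757 = 358324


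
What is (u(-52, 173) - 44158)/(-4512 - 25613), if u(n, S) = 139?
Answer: 44019/30125 ≈ 1.4612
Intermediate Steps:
(u(-52, 173) - 44158)/(-4512 - 25613) = (139 - 44158)/(-4512 - 25613) = -44019/(-30125) = -44019*(-1/30125) = 44019/30125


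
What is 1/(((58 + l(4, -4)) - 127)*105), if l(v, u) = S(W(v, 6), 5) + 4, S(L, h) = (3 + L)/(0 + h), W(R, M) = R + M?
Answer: -1/6552 ≈ -0.00015263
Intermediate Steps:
W(R, M) = M + R
S(L, h) = (3 + L)/h
l(v, u) = 29/5 + v/5 (l(v, u) = (3 + (6 + v))/5 + 4 = (9 + v)/5 + 4 = (9/5 + v/5) + 4 = 29/5 + v/5)
1/(((58 + l(4, -4)) - 127)*105) = 1/(((58 + (29/5 + (⅕)*4)) - 127)*105) = 1/(((58 + (29/5 + ⅘)) - 127)*105) = 1/(((58 + 33/5) - 127)*105) = 1/((323/5 - 127)*105) = 1/(-312/5*105) = 1/(-6552) = -1/6552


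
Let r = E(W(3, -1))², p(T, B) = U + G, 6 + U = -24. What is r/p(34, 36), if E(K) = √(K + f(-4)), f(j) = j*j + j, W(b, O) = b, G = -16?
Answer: -15/46 ≈ -0.32609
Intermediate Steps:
U = -30 (U = -6 - 24 = -30)
f(j) = j + j² (f(j) = j² + j = j + j²)
E(K) = √(12 + K) (E(K) = √(K - 4*(1 - 4)) = √(K - 4*(-3)) = √(K + 12) = √(12 + K))
p(T, B) = -46 (p(T, B) = -30 - 16 = -46)
r = 15 (r = (√(12 + 3))² = (√15)² = 15)
r/p(34, 36) = 15/(-46) = 15*(-1/46) = -15/46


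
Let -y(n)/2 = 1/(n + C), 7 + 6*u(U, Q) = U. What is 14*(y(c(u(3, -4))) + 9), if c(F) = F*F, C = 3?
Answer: 3654/31 ≈ 117.87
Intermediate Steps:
u(U, Q) = -7/6 + U/6
c(F) = F**2
y(n) = -2/(3 + n) (y(n) = -2/(n + 3) = -2/(3 + n))
14*(y(c(u(3, -4))) + 9) = 14*(-2/(3 + (-7/6 + (1/6)*3)**2) + 9) = 14*(-2/(3 + (-7/6 + 1/2)**2) + 9) = 14*(-2/(3 + (-2/3)**2) + 9) = 14*(-2/(3 + 4/9) + 9) = 14*(-2/31/9 + 9) = 14*(-2*9/31 + 9) = 14*(-18/31 + 9) = 14*(261/31) = 3654/31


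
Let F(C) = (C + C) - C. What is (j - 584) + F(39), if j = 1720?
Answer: 1175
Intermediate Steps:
F(C) = C (F(C) = 2*C - C = C)
(j - 584) + F(39) = (1720 - 584) + 39 = 1136 + 39 = 1175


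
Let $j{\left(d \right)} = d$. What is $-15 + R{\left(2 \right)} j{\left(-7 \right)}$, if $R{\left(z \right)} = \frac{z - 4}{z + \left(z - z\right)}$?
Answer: $-8$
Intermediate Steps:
$R{\left(z \right)} = \frac{-4 + z}{z}$ ($R{\left(z \right)} = \frac{-4 + z}{z + 0} = \frac{-4 + z}{z}$)
$-15 + R{\left(2 \right)} j{\left(-7 \right)} = -15 + \frac{-4 + 2}{2} \left(-7\right) = -15 + \frac{1}{2} \left(-2\right) \left(-7\right) = -15 - -7 = -15 + 7 = -8$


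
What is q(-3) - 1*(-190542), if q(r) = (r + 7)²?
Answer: 190558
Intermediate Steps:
q(r) = (7 + r)²
q(-3) - 1*(-190542) = (7 - 3)² - 1*(-190542) = 4² + 190542 = 16 + 190542 = 190558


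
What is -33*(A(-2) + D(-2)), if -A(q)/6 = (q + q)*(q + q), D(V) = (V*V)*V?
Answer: 3432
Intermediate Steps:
D(V) = V**3 (D(V) = V**2*V = V**3)
A(q) = -24*q**2 (A(q) = -6*(q + q)*(q + q) = -6*2*q*2*q = -24*q**2)
-33*(A(-2) + D(-2)) = -33*(-24*(-2)**2 + (-2)**3) = -33*(-24*4 - 8) = -33*(-96 - 8) = -33*(-104) = 3432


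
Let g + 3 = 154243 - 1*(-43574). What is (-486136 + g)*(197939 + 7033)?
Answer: -59097936984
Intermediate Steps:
g = 197814 (g = -3 + (154243 - 1*(-43574)) = -3 + (154243 + 43574) = -3 + 197817 = 197814)
(-486136 + g)*(197939 + 7033) = (-486136 + 197814)*(197939 + 7033) = -288322*204972 = -59097936984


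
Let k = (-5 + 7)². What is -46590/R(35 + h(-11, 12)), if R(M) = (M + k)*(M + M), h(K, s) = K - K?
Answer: -1553/91 ≈ -17.066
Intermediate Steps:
h(K, s) = 0
k = 4 (k = 2² = 4)
R(M) = 2*M*(4 + M) (R(M) = (M + 4)*(M + M) = (4 + M)*(2*M) = 2*M*(4 + M))
-46590/R(35 + h(-11, 12)) = -46590*1/(2*(4 + (35 + 0))*(35 + 0)) = -46590*1/(70*(4 + 35)) = -46590/(2*35*39) = -46590/2730 = -46590*1/2730 = -1553/91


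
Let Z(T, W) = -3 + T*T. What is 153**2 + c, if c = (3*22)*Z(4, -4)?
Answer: 24267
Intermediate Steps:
Z(T, W) = -3 + T**2
c = 858 (c = (3*22)*(-3 + 4**2) = 66*(-3 + 16) = 66*13 = 858)
153**2 + c = 153**2 + 858 = 23409 + 858 = 24267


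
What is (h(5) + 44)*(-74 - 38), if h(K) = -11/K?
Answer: -23408/5 ≈ -4681.6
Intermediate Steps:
h(K) = -11/K
(h(5) + 44)*(-74 - 38) = (-11/5 + 44)*(-74 - 38) = (-11*1/5 + 44)*(-112) = (-11/5 + 44)*(-112) = (209/5)*(-112) = -23408/5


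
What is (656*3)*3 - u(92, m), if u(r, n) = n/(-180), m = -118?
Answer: 531301/90 ≈ 5903.3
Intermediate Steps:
u(r, n) = -n/180 (u(r, n) = n*(-1/180) = -n/180)
(656*3)*3 - u(92, m) = (656*3)*3 - (-1)*(-118)/180 = 1968*3 - 1*59/90 = 5904 - 59/90 = 531301/90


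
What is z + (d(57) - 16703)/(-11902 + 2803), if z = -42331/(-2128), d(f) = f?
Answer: 420592457/19362672 ≈ 21.722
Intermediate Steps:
z = 42331/2128 (z = -42331*(-1/2128) = 42331/2128 ≈ 19.892)
z + (d(57) - 16703)/(-11902 + 2803) = 42331/2128 + (57 - 16703)/(-11902 + 2803) = 42331/2128 - 16646/(-9099) = 42331/2128 - 16646*(-1/9099) = 42331/2128 + 16646/9099 = 420592457/19362672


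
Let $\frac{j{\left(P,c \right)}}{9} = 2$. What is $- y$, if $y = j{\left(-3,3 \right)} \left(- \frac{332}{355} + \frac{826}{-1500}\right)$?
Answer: $\frac{237369}{8875} \approx 26.746$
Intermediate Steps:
$j{\left(P,c \right)} = 18$ ($j{\left(P,c \right)} = 9 \cdot 2 = 18$)
$y = - \frac{237369}{8875}$ ($y = 18 \left(- \frac{332}{355} + \frac{826}{-1500}\right) = 18 \left(\left(-332\right) \frac{1}{355} + 826 \left(- \frac{1}{1500}\right)\right) = 18 \left(- \frac{332}{355} - \frac{413}{750}\right) = 18 \left(- \frac{79123}{53250}\right) = - \frac{237369}{8875} \approx -26.746$)
$- y = \left(-1\right) \left(- \frac{237369}{8875}\right) = \frac{237369}{8875}$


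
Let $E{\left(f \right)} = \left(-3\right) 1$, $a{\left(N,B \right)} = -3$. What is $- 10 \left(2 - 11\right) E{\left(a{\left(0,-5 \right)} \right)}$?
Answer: $-270$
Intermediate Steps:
$E{\left(f \right)} = -3$
$- 10 \left(2 - 11\right) E{\left(a{\left(0,-5 \right)} \right)} = - 10 \left(2 - 11\right) \left(-3\right) = \left(-10\right) \left(-9\right) \left(-3\right) = 90 \left(-3\right) = -270$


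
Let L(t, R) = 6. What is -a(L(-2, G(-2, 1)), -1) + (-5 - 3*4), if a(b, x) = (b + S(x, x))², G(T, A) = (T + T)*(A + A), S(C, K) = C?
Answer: -42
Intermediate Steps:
G(T, A) = 4*A*T (G(T, A) = (2*T)*(2*A) = 4*A*T)
a(b, x) = (b + x)²
-a(L(-2, G(-2, 1)), -1) + (-5 - 3*4) = -(6 - 1)² + (-5 - 3*4) = -1*5² + (-5 - 12) = -1*25 - 17 = -25 - 17 = -42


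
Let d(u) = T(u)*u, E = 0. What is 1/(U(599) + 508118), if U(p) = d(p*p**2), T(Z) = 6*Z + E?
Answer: 1/277148278112886524 ≈ 3.6082e-18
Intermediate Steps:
T(Z) = 6*Z (T(Z) = 6*Z + 0 = 6*Z)
d(u) = 6*u**2 (d(u) = (6*u)*u = 6*u**2)
U(p) = 6*p**6 (U(p) = 6*(p*p**2)**2 = 6*(p**3)**2 = 6*p**6)
1/(U(599) + 508118) = 1/(6*599**6 + 508118) = 1/(6*46191379685396401 + 508118) = 1/(277148278112378406 + 508118) = 1/277148278112886524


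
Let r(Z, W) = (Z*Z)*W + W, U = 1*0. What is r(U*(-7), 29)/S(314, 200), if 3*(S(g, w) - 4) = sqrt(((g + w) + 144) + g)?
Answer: -29/23 + 87*sqrt(3)/46 ≈ 2.0150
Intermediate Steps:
U = 0
S(g, w) = 4 + sqrt(144 + w + 2*g)/3 (S(g, w) = 4 + sqrt(((g + w) + 144) + g)/3 = 4 + sqrt((144 + g + w) + g)/3 = 4 + sqrt(144 + w + 2*g)/3)
r(Z, W) = W + W*Z**2 (r(Z, W) = Z**2*W + W = W*Z**2 + W = W + W*Z**2)
r(U*(-7), 29)/S(314, 200) = (29*(1 + (0*(-7))**2))/(4 + sqrt(144 + 200 + 2*314)/3) = (29*(1 + 0**2))/(4 + sqrt(144 + 200 + 628)/3) = (29*(1 + 0))/(4 + sqrt(972)/3) = (29*1)/(4 + (18*sqrt(3))/3) = 29/(4 + 6*sqrt(3))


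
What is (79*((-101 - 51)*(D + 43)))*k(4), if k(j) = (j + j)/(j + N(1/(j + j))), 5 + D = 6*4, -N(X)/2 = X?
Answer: -23823872/15 ≈ -1.5883e+6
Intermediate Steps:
N(X) = -2*X
D = 19 (D = -5 + 6*4 = -5 + 24 = 19)
k(j) = 2*j/(j - 1/j) (k(j) = (j + j)/(j - 2/(j + j)) = (2*j)/(j - 2*1/(2*j)) = (2*j)/(j - 1/j) = 2*j/(j - 1/j))
(79*((-101 - 51)*(D + 43)))*k(4) = (79*((-101 - 51)*(19 + 43)))*(2*4**2/(-1 + 4**2)) = (79*(-152*62))*(2*16/(-1 + 16)) = (79*(-9424))*(2*16/15) = -1488992*16/15 = -744496*32/15 = -23823872/15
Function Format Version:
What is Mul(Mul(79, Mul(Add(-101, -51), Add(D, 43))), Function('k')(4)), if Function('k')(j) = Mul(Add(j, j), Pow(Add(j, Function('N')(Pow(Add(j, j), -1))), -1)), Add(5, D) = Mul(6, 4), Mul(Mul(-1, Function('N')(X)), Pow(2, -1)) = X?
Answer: Rational(-23823872, 15) ≈ -1.5883e+6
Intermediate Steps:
Function('N')(X) = Mul(-2, X)
D = 19 (D = Add(-5, Mul(6, 4)) = Add(-5, 24) = 19)
Function('k')(j) = Mul(2, j, Pow(Add(j, Mul(-1, Pow(j, -1))), -1)) (Function('k')(j) = Mul(Add(j, j), Pow(Add(j, Mul(-2, Pow(Add(j, j), -1))), -1)) = Mul(Mul(2, j), Pow(Add(j, Mul(-2, Pow(Mul(2, j), -1))), -1)) = Mul(Mul(2, j), Pow(Add(j, Mul(-2, Mul(Rational(1, 2), Pow(j, -1)))), -1)) = Mul(Mul(2, j), Pow(Add(j, Mul(-1, Pow(j, -1))), -1)) = Mul(2, j, Pow(Add(j, Mul(-1, Pow(j, -1))), -1)))
Mul(Mul(79, Mul(Add(-101, -51), Add(D, 43))), Function('k')(4)) = Mul(Mul(79, Mul(Add(-101, -51), Add(19, 43))), Mul(2, Pow(4, 2), Pow(Add(-1, Pow(4, 2)), -1))) = Mul(Mul(79, Mul(-152, 62)), Mul(2, 16, Pow(Add(-1, 16), -1))) = Mul(Mul(79, -9424), Mul(2, 16, Pow(15, -1))) = Mul(-744496, Mul(2, 16, Rational(1, 15))) = Mul(-744496, Rational(32, 15)) = Rational(-23823872, 15)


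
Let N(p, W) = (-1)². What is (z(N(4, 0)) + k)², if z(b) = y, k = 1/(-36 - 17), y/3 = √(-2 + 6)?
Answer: 100489/2809 ≈ 35.774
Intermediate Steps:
N(p, W) = 1
y = 6 (y = 3*√(-2 + 6) = 3*√4 = 3*2 = 6)
k = -1/53 (k = 1/(-53) = -1/53 ≈ -0.018868)
z(b) = 6
(z(N(4, 0)) + k)² = (6 - 1/53)² = (317/53)² = 100489/2809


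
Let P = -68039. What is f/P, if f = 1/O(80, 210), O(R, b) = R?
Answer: -1/5443120 ≈ -1.8372e-7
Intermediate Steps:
f = 1/80 ≈ 0.012500
f/P = (1/80)/(-68039) = (1/80)*(-1/68039) = -1/5443120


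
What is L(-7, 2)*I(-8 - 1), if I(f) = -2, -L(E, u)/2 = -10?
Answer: -40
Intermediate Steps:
L(E, u) = 20 (L(E, u) = -2*(-10) = 20)
L(-7, 2)*I(-8 - 1) = 20*(-2) = -40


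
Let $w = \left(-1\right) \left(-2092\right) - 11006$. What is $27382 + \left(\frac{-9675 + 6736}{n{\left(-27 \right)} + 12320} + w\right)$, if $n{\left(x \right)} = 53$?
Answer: $\frac{228501625}{12373} \approx 18468.0$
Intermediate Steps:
$w = -8914$ ($w = 2092 - 11006 = -8914$)
$27382 + \left(\frac{-9675 + 6736}{n{\left(-27 \right)} + 12320} + w\right) = 27382 - \left(8914 - \frac{-9675 + 6736}{53 + 12320}\right) = 27382 - \left(8914 + \frac{2939}{12373}\right) = 27382 - \frac{110295861}{12373} = \frac{228501625}{12373}$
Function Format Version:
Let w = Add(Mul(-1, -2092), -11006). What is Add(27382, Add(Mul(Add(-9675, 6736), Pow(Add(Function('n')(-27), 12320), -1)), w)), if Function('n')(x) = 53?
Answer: Rational(228501625, 12373) ≈ 18468.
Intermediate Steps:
w = -8914 (w = Add(2092, -11006) = -8914)
Add(27382, Add(Mul(Add(-9675, 6736), Pow(Add(Function('n')(-27), 12320), -1)), w)) = Add(27382, Add(Mul(Add(-9675, 6736), Pow(Add(53, 12320), -1)), -8914)) = Add(27382, Add(Mul(-2939, Pow(12373, -1)), -8914)) = Add(27382, Add(Mul(-2939, Rational(1, 12373)), -8914)) = Add(27382, Add(Rational(-2939, 12373), -8914)) = Add(27382, Rational(-110295861, 12373)) = Rational(228501625, 12373)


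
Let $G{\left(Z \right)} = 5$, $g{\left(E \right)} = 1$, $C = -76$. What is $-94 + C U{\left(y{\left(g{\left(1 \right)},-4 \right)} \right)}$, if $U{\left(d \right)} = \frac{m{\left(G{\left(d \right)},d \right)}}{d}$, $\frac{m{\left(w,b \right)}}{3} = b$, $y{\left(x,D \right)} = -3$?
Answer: $-322$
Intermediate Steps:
$m{\left(w,b \right)} = 3 b$
$U{\left(d \right)} = 3$ ($U{\left(d \right)} = \frac{3 d}{d} = 3$)
$-94 + C U{\left(y{\left(g{\left(1 \right)},-4 \right)} \right)} = -94 - 228 = -322$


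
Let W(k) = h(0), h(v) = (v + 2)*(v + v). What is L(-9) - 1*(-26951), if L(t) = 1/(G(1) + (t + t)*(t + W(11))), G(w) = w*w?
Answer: 4393014/163 ≈ 26951.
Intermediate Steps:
h(v) = 2*v*(2 + v) (h(v) = (2 + v)*(2*v) = 2*v*(2 + v))
W(k) = 0 (W(k) = 2*0*(2 + 0) = 2*0*2 = 0)
G(w) = w²
L(t) = 1/(1 + 2*t²) (L(t) = 1/(1² + (t + t)*(t + 0)) = 1/(1 + (2*t)*t) = 1/(1 + 2*t²))
L(-9) - 1*(-26951) = 1/(1 + 2*(-9)²) - 1*(-26951) = 1/(1 + 2*81) + 26951 = 1/(1 + 162) + 26951 = 1/163 + 26951 = 4393014/163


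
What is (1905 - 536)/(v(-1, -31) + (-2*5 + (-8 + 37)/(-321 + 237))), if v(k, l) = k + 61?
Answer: 114996/4171 ≈ 27.570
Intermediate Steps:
v(k, l) = 61 + k
(1905 - 536)/(v(-1, -31) + (-2*5 + (-8 + 37)/(-321 + 237))) = (1905 - 536)/((61 - 1) + (-2*5 + (-8 + 37)/(-321 + 237))) = 1369/(60 + (-10 + 29/(-84))) = 1369/(60 + (-10 + 29*(-1/84))) = 1369/(60 + (-10 - 29/84)) = 1369/(60 - 869/84) = 1369/(4171/84) = 1369*(84/4171) = 114996/4171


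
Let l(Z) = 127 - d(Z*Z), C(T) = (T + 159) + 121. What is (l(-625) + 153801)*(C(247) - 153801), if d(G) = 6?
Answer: -23592240628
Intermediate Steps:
C(T) = 280 + T (C(T) = (159 + T) + 121 = 280 + T)
l(Z) = 121 (l(Z) = 127 - 1*6 = 127 - 6 = 121)
(l(-625) + 153801)*(C(247) - 153801) = (121 + 153801)*((280 + 247) - 153801) = 153922*(527 - 153801) = 153922*(-153274) = -23592240628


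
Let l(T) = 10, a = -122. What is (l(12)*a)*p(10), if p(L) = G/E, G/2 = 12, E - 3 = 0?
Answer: -9760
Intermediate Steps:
E = 3 (E = 3 + 0 = 3)
G = 24 (G = 2*12 = 24)
p(L) = 8 (p(L) = 24/3 = 24*(1/3) = 8)
(l(12)*a)*p(10) = (10*(-122))*8 = -1220*8 = -9760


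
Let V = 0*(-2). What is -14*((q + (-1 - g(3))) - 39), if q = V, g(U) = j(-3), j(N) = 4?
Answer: 616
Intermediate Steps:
g(U) = 4
V = 0
q = 0
-14*((q + (-1 - g(3))) - 39) = -14*((0 + (-1 - 1*4)) - 39) = -14*((0 + (-1 - 4)) - 39) = -14*((0 - 5) - 39) = -14*(-5 - 39) = -14*(-44) = 616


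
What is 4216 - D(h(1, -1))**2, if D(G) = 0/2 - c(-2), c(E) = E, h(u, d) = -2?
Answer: 4212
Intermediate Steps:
D(G) = 2 (D(G) = 0/2 - 1*(-2) = 0*(1/2) + 2 = 0 + 2 = 2)
4216 - D(h(1, -1))**2 = 4216 - 1*2**2 = 4216 - 1*4 = 4216 - 4 = 4212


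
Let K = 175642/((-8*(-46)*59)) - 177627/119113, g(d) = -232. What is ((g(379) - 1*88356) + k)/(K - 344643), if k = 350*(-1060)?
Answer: 594288981500064/445646135466043 ≈ 1.3335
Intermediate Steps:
K = 8532304061/1293090728 (K = 175642/((368*59)) - 177627*1/119113 = 175642/21712 - 177627/119113 = 175642*(1/21712) - 177627/119113 = 87821/10856 - 177627/119113 = 8532304061/1293090728 ≈ 6.5984)
k = -371000
((g(379) - 1*88356) + k)/(K - 344643) = ((-232 - 1*88356) - 371000)/(8532304061/1293090728 - 344643) = ((-232 - 88356) - 371000)/(-445646135466043/1293090728) = (-88588 - 371000)*(-1293090728/445646135466043) = -459588*(-1293090728/445646135466043) = 594288981500064/445646135466043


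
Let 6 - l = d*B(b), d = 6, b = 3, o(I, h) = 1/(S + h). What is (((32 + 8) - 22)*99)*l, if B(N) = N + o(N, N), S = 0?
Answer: -24948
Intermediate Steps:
o(I, h) = 1/h (o(I, h) = 1/(0 + h) = 1/h)
B(N) = N + 1/N
l = -14 (l = 6 - 6*(3 + 1/3) = 6 - 6*(3 + ⅓) = 6 - 6*10/3 = 6 - 1*20 = 6 - 20 = -14)
(((32 + 8) - 22)*99)*l = (((32 + 8) - 22)*99)*(-14) = ((40 - 22)*99)*(-14) = (18*99)*(-14) = 1782*(-14) = -24948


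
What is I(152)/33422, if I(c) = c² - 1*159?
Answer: 22945/33422 ≈ 0.68652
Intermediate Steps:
I(c) = -159 + c² (I(c) = c² - 159 = -159 + c²)
I(152)/33422 = (-159 + 152²)/33422 = (-159 + 23104)*(1/33422) = 22945*(1/33422) = 22945/33422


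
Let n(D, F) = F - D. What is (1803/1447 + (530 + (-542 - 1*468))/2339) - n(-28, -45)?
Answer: 61059718/3384533 ≈ 18.041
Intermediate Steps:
(1803/1447 + (530 + (-542 - 1*468))/2339) - n(-28, -45) = (1803/1447 + (530 + (-542 - 1*468))/2339) - (-45 - 1*(-28)) = (1803*(1/1447) + (530 + (-542 - 468))*(1/2339)) - (-45 + 28) = (1803/1447 + (530 - 1010)*(1/2339)) - 1*(-17) = (1803/1447 - 480*1/2339) + 17 = (1803/1447 - 480/2339) + 17 = 3522657/3384533 + 17 = 61059718/3384533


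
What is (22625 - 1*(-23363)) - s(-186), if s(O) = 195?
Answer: 45793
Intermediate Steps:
(22625 - 1*(-23363)) - s(-186) = (22625 - 1*(-23363)) - 1*195 = (22625 + 23363) - 195 = 45988 - 195 = 45793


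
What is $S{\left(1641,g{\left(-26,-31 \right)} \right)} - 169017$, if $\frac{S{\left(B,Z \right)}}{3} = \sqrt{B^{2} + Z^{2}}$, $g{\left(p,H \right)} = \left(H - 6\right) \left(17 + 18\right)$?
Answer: $-169017 + 3 \sqrt{4369906} \approx -1.6275 \cdot 10^{5}$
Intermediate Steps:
$g{\left(p,H \right)} = -210 + 35 H$ ($g{\left(p,H \right)} = \left(-6 + H\right) 35 = -210 + 35 H$)
$S{\left(B,Z \right)} = 3 \sqrt{B^{2} + Z^{2}}$
$S{\left(1641,g{\left(-26,-31 \right)} \right)} - 169017 = 3 \sqrt{1641^{2} + \left(-210 + 35 \left(-31\right)\right)^{2}} - 169017 = 3 \sqrt{2692881 + \left(-210 - 1085\right)^{2}} - 169017 = 3 \sqrt{2692881 + \left(-1295\right)^{2}} - 169017 = 3 \sqrt{2692881 + 1677025} - 169017 = 3 \sqrt{4369906} - 169017 = -169017 + 3 \sqrt{4369906}$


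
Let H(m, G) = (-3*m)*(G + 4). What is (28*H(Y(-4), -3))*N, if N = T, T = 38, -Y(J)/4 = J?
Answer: -51072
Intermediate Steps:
Y(J) = -4*J
H(m, G) = -3*m*(4 + G) (H(m, G) = (-3*m)*(4 + G) = -3*m*(4 + G))
N = 38
(28*H(Y(-4), -3))*N = (28*(-3*(-4*(-4))*(4 - 3)))*38 = (28*(-3*16*1))*38 = (28*(-48))*38 = -1344*38 = -51072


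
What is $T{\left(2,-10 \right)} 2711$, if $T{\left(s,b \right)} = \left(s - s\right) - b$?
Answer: $27110$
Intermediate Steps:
$T{\left(s,b \right)} = - b$ ($T{\left(s,b \right)} = 0 - b = - b$)
$T{\left(2,-10 \right)} 2711 = \left(-1\right) \left(-10\right) 2711 = 10 \cdot 2711 = 27110$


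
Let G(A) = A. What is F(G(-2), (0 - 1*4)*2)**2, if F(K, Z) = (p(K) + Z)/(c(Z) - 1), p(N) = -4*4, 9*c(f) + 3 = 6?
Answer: 1296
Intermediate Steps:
c(f) = 1/3 (c(f) = -1/3 + (1/9)*6 = -1/3 + 2/3 = 1/3)
p(N) = -16
F(K, Z) = 24 - 3*Z/2 (F(K, Z) = (-16 + Z)/(1/3 - 1) = (-16 + Z)/(-2/3) = (-16 + Z)*(-3/2) = 24 - 3*Z/2)
F(G(-2), (0 - 1*4)*2)**2 = (24 - 3*(0 - 1*4)*2/2)**2 = (24 - 3*(0 - 4)*2/2)**2 = (24 - (-6)*2)**2 = (24 - 3/2*(-8))**2 = (24 + 12)**2 = 36**2 = 1296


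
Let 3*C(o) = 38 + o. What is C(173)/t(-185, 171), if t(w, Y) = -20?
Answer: -211/60 ≈ -3.5167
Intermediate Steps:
C(o) = 38/3 + o/3 (C(o) = (38 + o)/3 = 38/3 + o/3)
C(173)/t(-185, 171) = (38/3 + (⅓)*173)/(-20) = (38/3 + 173/3)*(-1/20) = (211/3)*(-1/20) = -211/60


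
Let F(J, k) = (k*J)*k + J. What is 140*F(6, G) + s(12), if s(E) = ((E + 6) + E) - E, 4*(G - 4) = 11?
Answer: 78261/2 ≈ 39131.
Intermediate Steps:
G = 27/4 (G = 4 + (¼)*11 = 4 + 11/4 = 27/4 ≈ 6.7500)
F(J, k) = J + J*k² (F(J, k) = (J*k)*k + J = J*k² + J = J + J*k²)
s(E) = 6 + E (s(E) = ((6 + E) + E) - E = (6 + 2*E) - E = 6 + E)
140*F(6, G) + s(12) = 140*(6*(1 + (27/4)²)) + (6 + 12) = 140*(6*(1 + 729/16)) + 18 = 140*(6*(745/16)) + 18 = 140*(2235/8) + 18 = 78225/2 + 18 = 78261/2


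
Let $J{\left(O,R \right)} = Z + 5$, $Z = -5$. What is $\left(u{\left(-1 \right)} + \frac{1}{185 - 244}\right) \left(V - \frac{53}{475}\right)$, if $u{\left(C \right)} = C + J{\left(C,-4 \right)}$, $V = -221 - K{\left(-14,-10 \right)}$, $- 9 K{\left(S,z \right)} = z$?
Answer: $\frac{3800008}{16815} \approx 225.99$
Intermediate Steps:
$K{\left(S,z \right)} = - \frac{z}{9}$
$J{\left(O,R \right)} = 0$ ($J{\left(O,R \right)} = -5 + 5 = 0$)
$V = - \frac{1999}{9}$ ($V = -221 - \left(- \frac{1}{9}\right) \left(-10\right) = -221 - \frac{10}{9} = - \frac{1999}{9} \approx -222.11$)
$u{\left(C \right)} = C$ ($u{\left(C \right)} = C + 0 = C$)
$\left(u{\left(-1 \right)} + \frac{1}{185 - 244}\right) \left(V - \frac{53}{475}\right) = \left(-1 + \frac{1}{185 - 244}\right) \left(- \frac{1999}{9} - \frac{53}{475}\right) = \left(-1 + \frac{1}{-59}\right) \left(- \frac{1999}{9} - \frac{53}{475}\right) = \left(-1 - \frac{1}{59}\right) \left(- \frac{1999}{9} - \frac{53}{475}\right) = \left(- \frac{60}{59}\right) \left(- \frac{950002}{4275}\right) = \frac{3800008}{16815}$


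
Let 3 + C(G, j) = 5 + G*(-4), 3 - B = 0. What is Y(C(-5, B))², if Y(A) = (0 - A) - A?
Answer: 1936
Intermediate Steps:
B = 3 (B = 3 - 1*0 = 3 + 0 = 3)
C(G, j) = 2 - 4*G (C(G, j) = -3 + (5 + G*(-4)) = -3 + (5 - 4*G) = 2 - 4*G)
Y(A) = -2*A (Y(A) = -A - A = -2*A)
Y(C(-5, B))² = (-2*(2 - 4*(-5)))² = (-2*(2 + 20))² = (-2*22)² = (-44)² = 1936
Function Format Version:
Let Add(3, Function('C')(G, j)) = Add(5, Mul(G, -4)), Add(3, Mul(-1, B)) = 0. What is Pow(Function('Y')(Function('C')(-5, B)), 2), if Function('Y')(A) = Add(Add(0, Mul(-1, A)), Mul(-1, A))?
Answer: 1936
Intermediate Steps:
B = 3 (B = Add(3, Mul(-1, 0)) = Add(3, 0) = 3)
Function('C')(G, j) = Add(2, Mul(-4, G)) (Function('C')(G, j) = Add(-3, Add(5, Mul(G, -4))) = Add(-3, Add(5, Mul(-4, G))) = Add(2, Mul(-4, G)))
Function('Y')(A) = Mul(-2, A) (Function('Y')(A) = Add(Mul(-1, A), Mul(-1, A)) = Mul(-2, A))
Pow(Function('Y')(Function('C')(-5, B)), 2) = Pow(Mul(-2, Add(2, Mul(-4, -5))), 2) = Pow(Mul(-2, Add(2, 20)), 2) = Pow(Mul(-2, 22), 2) = Pow(-44, 2) = 1936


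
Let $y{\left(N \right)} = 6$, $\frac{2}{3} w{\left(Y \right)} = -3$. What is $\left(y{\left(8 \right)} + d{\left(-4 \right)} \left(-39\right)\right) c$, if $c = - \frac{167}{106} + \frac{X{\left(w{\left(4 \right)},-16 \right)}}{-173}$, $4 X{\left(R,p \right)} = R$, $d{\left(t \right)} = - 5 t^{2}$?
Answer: $- \frac{179880981}{36676} \approx -4904.6$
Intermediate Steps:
$w{\left(Y \right)} = - \frac{9}{2}$ ($w{\left(Y \right)} = \frac{3}{2} \left(-3\right) = - \frac{9}{2}$)
$X{\left(R,p \right)} = \frac{R}{4}$
$c = - \frac{115087}{73352}$ ($c = - \frac{167}{106} + \frac{\frac{1}{4} \left(- \frac{9}{2}\right)}{-173} = \left(-167\right) \frac{1}{106} - - \frac{9}{1384} = - \frac{167}{106} + \frac{9}{1384} = - \frac{115087}{73352} \approx -1.569$)
$\left(y{\left(8 \right)} + d{\left(-4 \right)} \left(-39\right)\right) c = \left(6 + - 5 \left(-4\right)^{2} \left(-39\right)\right) \left(- \frac{115087}{73352}\right) = \left(6 + \left(-5\right) 16 \left(-39\right)\right) \left(- \frac{115087}{73352}\right) = \left(6 - -3120\right) \left(- \frac{115087}{73352}\right) = \left(6 + 3120\right) \left(- \frac{115087}{73352}\right) = 3126 \left(- \frac{115087}{73352}\right) = - \frac{179880981}{36676}$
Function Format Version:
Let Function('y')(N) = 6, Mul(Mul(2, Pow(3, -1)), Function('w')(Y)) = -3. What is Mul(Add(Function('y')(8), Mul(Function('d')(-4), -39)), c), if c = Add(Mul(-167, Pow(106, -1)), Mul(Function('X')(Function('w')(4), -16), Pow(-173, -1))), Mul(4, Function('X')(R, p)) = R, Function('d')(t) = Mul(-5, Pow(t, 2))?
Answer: Rational(-179880981, 36676) ≈ -4904.6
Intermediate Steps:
Function('w')(Y) = Rational(-9, 2) (Function('w')(Y) = Mul(Rational(3, 2), -3) = Rational(-9, 2))
Function('X')(R, p) = Mul(Rational(1, 4), R)
c = Rational(-115087, 73352) (c = Add(Mul(-167, Pow(106, -1)), Mul(Mul(Rational(1, 4), Rational(-9, 2)), Pow(-173, -1))) = Add(Mul(-167, Rational(1, 106)), Mul(Rational(-9, 8), Rational(-1, 173))) = Add(Rational(-167, 106), Rational(9, 1384)) = Rational(-115087, 73352) ≈ -1.5690)
Mul(Add(Function('y')(8), Mul(Function('d')(-4), -39)), c) = Mul(Add(6, Mul(Mul(-5, Pow(-4, 2)), -39)), Rational(-115087, 73352)) = Mul(Add(6, Mul(Mul(-5, 16), -39)), Rational(-115087, 73352)) = Mul(Add(6, Mul(-80, -39)), Rational(-115087, 73352)) = Mul(Add(6, 3120), Rational(-115087, 73352)) = Mul(3126, Rational(-115087, 73352)) = Rational(-179880981, 36676)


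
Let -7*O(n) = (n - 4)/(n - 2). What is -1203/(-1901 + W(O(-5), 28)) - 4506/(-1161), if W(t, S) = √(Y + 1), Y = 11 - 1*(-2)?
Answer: 6312939535/1398535569 + 1203*√14/3613787 ≈ 4.5152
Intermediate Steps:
Y = 13 (Y = 11 + 2 = 13)
O(n) = -(-4 + n)/(7*(-2 + n)) (O(n) = -(n - 4)/(7*(n - 2)) = -(-4 + n)/(7*(-2 + n)))
W(t, S) = √14 (W(t, S) = √(13 + 1) = √14)
-1203/(-1901 + W(O(-5), 28)) - 4506/(-1161) = -1203/(-1901 + √14) - 4506/(-1161) = -1203/(-1901 + √14) - 4506*(-1/1161) = -1203/(-1901 + √14) + 1502/387 = 1502/387 - 1203/(-1901 + √14)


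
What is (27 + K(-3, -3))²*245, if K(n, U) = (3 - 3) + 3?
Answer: 220500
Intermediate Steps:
K(n, U) = 3 (K(n, U) = 0 + 3 = 3)
(27 + K(-3, -3))²*245 = (27 + 3)²*245 = 30²*245 = 900*245 = 220500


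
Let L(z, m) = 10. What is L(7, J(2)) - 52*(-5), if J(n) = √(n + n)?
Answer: 270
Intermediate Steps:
J(n) = √2*√n (J(n) = √(2*n) = √2*√n)
L(7, J(2)) - 52*(-5) = 10 - 52*(-5) = 10 + 260 = 270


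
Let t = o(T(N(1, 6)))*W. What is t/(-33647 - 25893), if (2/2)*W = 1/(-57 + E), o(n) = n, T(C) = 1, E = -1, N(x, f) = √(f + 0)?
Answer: 1/3453320 ≈ 2.8958e-7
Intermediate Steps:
N(x, f) = √f
W = -1/58 (W = 1/(-57 - 1) = 1/(-58) = -1/58 ≈ -0.017241)
t = -1/58 (t = 1*(-1/58) = -1/58 ≈ -0.017241)
t/(-33647 - 25893) = -1/(58*(-33647 - 25893)) = -1/58/(-59540) = -1/58*(-1/59540) = 1/3453320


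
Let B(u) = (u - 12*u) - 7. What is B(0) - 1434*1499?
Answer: -2149573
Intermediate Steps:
B(u) = -7 - 11*u (B(u) = -11*u - 7 = -7 - 11*u)
B(0) - 1434*1499 = (-7 - 11*0) - 1434*1499 = (-7 + 0) - 2149566 = -7 - 2149566 = -2149573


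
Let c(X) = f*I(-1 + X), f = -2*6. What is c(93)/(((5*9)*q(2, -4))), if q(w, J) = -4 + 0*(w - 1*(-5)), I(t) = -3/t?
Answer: -1/460 ≈ -0.0021739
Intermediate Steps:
q(w, J) = -4 (q(w, J) = -4 + 0*(w + 5) = -4 + 0*(5 + w) = -4 + 0 = -4)
f = -12
c(X) = 36/(-1 + X) (c(X) = -(-36)/(-1 + X) = 36/(-1 + X))
c(93)/(((5*9)*q(2, -4))) = (36/(-1 + 93))/(((5*9)*(-4))) = (36/92)/((45*(-4))) = (36*(1/92))/(-180) = (9/23)*(-1/180) = -1/460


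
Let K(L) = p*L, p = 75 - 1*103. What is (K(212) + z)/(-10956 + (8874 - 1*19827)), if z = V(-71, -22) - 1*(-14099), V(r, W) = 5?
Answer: -8168/21909 ≈ -0.37281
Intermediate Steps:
p = -28 (p = 75 - 103 = -28)
z = 14104 (z = 5 - 1*(-14099) = 5 + 14099 = 14104)
K(L) = -28*L
(K(212) + z)/(-10956 + (8874 - 1*19827)) = (-28*212 + 14104)/(-10956 + (8874 - 1*19827)) = (-5936 + 14104)/(-10956 + (8874 - 19827)) = 8168/(-10956 - 10953) = 8168/(-21909) = 8168*(-1/21909) = -8168/21909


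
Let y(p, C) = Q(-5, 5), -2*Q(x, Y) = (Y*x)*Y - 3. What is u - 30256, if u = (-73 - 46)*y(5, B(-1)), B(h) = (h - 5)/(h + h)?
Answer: -37872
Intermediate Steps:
B(h) = (-5 + h)/(2*h) (B(h) = (-5 + h)/((2*h)) = (-5 + h)*(1/(2*h)) = (-5 + h)/(2*h))
Q(x, Y) = 3/2 - x*Y²/2 (Q(x, Y) = -((Y*x)*Y - 3)/2 = -(x*Y² - 3)/2 = -(-3 + x*Y²)/2 = 3/2 - x*Y²/2)
y(p, C) = 64 (y(p, C) = 3/2 - ½*(-5)*5² = 3/2 - ½*(-5)*25 = 3/2 + 125/2 = 64)
u = -7616 (u = (-73 - 46)*64 = -119*64 = -7616)
u - 30256 = -7616 - 30256 = -37872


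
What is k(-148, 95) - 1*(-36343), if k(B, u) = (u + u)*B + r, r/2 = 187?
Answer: 8597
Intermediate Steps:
r = 374 (r = 2*187 = 374)
k(B, u) = 374 + 2*B*u (k(B, u) = (u + u)*B + 374 = (2*u)*B + 374 = 2*B*u + 374 = 374 + 2*B*u)
k(-148, 95) - 1*(-36343) = (374 + 2*(-148)*95) - 1*(-36343) = (374 - 28120) + 36343 = -27746 + 36343 = 8597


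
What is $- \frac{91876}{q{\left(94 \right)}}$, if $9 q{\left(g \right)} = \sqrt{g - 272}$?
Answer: $\frac{413442 i \sqrt{178}}{89} \approx 61978.0 i$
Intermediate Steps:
$q{\left(g \right)} = \frac{\sqrt{-272 + g}}{9}$ ($q{\left(g \right)} = \frac{\sqrt{g - 272}}{9} = \frac{\sqrt{-272 + g}}{9}$)
$- \frac{91876}{q{\left(94 \right)}} = - \frac{91876}{\frac{1}{9} \sqrt{-272 + 94}} = - \frac{91876}{\frac{1}{9} \sqrt{-178}} = - \frac{91876}{\frac{1}{9} i \sqrt{178}} = - 91876 \left(- \frac{9 i \sqrt{178}}{178}\right) = \frac{413442 i \sqrt{178}}{89}$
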